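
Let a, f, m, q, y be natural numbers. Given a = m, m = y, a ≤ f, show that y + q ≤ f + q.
a = m and m = y, thus a = y. Since a ≤ f, y ≤ f. Then y + q ≤ f + q.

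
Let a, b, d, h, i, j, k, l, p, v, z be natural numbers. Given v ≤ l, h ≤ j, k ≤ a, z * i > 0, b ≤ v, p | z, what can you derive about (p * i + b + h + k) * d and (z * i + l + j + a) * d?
(p * i + b + h + k) * d ≤ (z * i + l + j + a) * d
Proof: p | z, hence p * i | z * i. Since z * i > 0, p * i ≤ z * i. From b ≤ v and v ≤ l, b ≤ l. Since p * i ≤ z * i, p * i + b ≤ z * i + l. Since h ≤ j, p * i + b + h ≤ z * i + l + j. Since k ≤ a, p * i + b + h + k ≤ z * i + l + j + a. Then (p * i + b + h + k) * d ≤ (z * i + l + j + a) * d.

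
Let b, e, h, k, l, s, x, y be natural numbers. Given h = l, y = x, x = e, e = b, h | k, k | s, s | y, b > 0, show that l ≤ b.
Because x = e and e = b, x = b. Since y = x, y = b. k | s and s | y, thus k | y. h | k, so h | y. Since y = b, h | b. b > 0, so h ≤ b. h = l, so l ≤ b.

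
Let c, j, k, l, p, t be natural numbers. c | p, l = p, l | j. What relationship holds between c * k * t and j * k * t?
c * k * t | j * k * t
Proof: l = p and l | j, so p | j. Since c | p, c | j. Then c * k | j * k. Then c * k * t | j * k * t.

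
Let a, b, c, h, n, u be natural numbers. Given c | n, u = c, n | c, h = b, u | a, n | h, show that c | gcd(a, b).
u = c and u | a, therefore c | a. n | c and c | n, therefore n = c. Because h = b and n | h, n | b. n = c, so c | b. From c | a, c | gcd(a, b).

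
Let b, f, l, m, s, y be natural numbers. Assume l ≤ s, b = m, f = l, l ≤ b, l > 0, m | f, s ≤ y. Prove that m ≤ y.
Since b = m and l ≤ b, l ≤ m. f = l and m | f, hence m | l. Since l > 0, m ≤ l. Since l ≤ m, l = m. l ≤ s and s ≤ y, thus l ≤ y. l = m, so m ≤ y.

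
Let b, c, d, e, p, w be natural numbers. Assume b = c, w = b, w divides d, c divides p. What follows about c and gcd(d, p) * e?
c divides gcd(d, p) * e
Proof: w = b and b = c, so w = c. w divides d, so c divides d. Since c divides p, c divides gcd(d, p). Then c divides gcd(d, p) * e.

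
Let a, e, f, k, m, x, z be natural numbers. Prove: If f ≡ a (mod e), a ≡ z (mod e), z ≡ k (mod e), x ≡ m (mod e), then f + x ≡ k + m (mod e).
Since f ≡ a (mod e) and a ≡ z (mod e), f ≡ z (mod e). z ≡ k (mod e), so f ≡ k (mod e). Since x ≡ m (mod e), by adding congruences, f + x ≡ k + m (mod e).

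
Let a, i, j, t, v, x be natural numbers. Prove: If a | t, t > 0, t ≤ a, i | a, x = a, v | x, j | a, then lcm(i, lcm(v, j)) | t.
a | t and t > 0, therefore a ≤ t. t ≤ a, so a = t. x = a and v | x, thus v | a. j | a, so lcm(v, j) | a. Since i | a, lcm(i, lcm(v, j)) | a. Since a = t, lcm(i, lcm(v, j)) | t.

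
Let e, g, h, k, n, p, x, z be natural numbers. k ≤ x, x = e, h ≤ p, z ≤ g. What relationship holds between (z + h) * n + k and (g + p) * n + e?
(z + h) * n + k ≤ (g + p) * n + e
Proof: From z ≤ g and h ≤ p, z + h ≤ g + p. By multiplying by a non-negative, (z + h) * n ≤ (g + p) * n. x = e and k ≤ x, so k ≤ e. Since (z + h) * n ≤ (g + p) * n, (z + h) * n + k ≤ (g + p) * n + e.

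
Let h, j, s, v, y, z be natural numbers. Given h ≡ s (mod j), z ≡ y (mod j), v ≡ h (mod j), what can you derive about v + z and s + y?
v + z ≡ s + y (mod j)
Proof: v ≡ h (mod j) and h ≡ s (mod j), therefore v ≡ s (mod j). Combined with z ≡ y (mod j), by adding congruences, v + z ≡ s + y (mod j).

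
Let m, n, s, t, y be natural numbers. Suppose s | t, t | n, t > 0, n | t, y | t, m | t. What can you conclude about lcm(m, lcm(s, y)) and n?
lcm(m, lcm(s, y)) ≤ n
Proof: Because t | n and n | t, t = n. s | t and y | t, so lcm(s, y) | t. Since m | t, lcm(m, lcm(s, y)) | t. Since t > 0, lcm(m, lcm(s, y)) ≤ t. Since t = n, lcm(m, lcm(s, y)) ≤ n.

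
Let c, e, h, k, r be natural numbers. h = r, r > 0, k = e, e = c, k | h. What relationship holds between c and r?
c ≤ r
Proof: Because h = r and k | h, k | r. Because k = e, e | r. Because r > 0, e ≤ r. Since e = c, c ≤ r.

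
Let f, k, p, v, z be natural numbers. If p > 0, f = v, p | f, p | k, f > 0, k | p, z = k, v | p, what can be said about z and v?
z = v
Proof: Because k | p and p | k, k = p. z = k, so z = p. p | f and f > 0, so p ≤ f. f = v, so p ≤ v. v | p and p > 0, therefore v ≤ p. Since p ≤ v, p = v. Since z = p, z = v.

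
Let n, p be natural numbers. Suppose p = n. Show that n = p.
p = n. By symmetry, n = p.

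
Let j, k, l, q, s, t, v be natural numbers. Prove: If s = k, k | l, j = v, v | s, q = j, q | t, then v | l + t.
s = k and v | s, therefore v | k. k | l, so v | l. q = j and j = v, hence q = v. q | t, so v | t. v | l, so v | l + t.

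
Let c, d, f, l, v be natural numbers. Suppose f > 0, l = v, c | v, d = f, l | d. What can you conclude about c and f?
c ≤ f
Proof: Because d = f and l | d, l | f. l = v, so v | f. c | v, so c | f. Since f > 0, c ≤ f.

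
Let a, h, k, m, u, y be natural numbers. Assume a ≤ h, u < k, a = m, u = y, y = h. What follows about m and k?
m < k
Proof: a = m and a ≤ h, therefore m ≤ h. From u = y and y = h, u = h. Since u < k, h < k. Since m ≤ h, m < k.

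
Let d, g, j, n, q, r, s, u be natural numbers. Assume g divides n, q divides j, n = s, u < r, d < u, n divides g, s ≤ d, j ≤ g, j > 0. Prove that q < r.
q divides j and j > 0, so q ≤ j. g divides n and n divides g, therefore g = n. Since n = s, g = s. j ≤ g, so j ≤ s. From q ≤ j, q ≤ s. s ≤ d and d < u, so s < u. q ≤ s, so q < u. u < r, so q < r.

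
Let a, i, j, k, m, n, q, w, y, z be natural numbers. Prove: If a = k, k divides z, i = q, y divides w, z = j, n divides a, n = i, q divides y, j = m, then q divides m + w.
n = i and i = q, thus n = q. Because a = k and n divides a, n divides k. n = q, so q divides k. From z = j and k divides z, k divides j. Since j = m, k divides m. Since q divides k, q divides m. Because q divides y and y divides w, q divides w. q divides m, so q divides m + w.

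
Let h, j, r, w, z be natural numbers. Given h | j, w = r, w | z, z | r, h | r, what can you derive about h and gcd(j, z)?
h | gcd(j, z)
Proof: w = r and w | z, so r | z. Since z | r, r = z. Since h | r, h | z. h | j, so h | gcd(j, z).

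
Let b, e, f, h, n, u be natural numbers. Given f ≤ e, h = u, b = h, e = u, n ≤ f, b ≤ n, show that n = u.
Because e = u and f ≤ e, f ≤ u. n ≤ f, so n ≤ u. b = h and b ≤ n, so h ≤ n. h = u, so u ≤ n. n ≤ u, so n = u.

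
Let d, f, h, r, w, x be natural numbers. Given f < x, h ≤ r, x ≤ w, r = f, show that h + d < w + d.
r = f and h ≤ r, thus h ≤ f. Because f < x, h < x. x ≤ w, so h < w. Then h + d < w + d.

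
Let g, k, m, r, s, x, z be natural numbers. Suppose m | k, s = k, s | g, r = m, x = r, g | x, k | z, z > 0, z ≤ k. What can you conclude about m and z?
m = z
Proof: x = r and g | x, so g | r. r = m, so g | m. Since s | g, s | m. s = k, so k | m. m | k, so m = k. k | z and z > 0, therefore k ≤ z. z ≤ k, so k = z. m = k, so m = z.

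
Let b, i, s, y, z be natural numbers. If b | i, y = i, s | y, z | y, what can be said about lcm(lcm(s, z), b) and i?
lcm(lcm(s, z), b) | i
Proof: From s | y and z | y, lcm(s, z) | y. Since y = i, lcm(s, z) | i. From b | i, lcm(lcm(s, z), b) | i.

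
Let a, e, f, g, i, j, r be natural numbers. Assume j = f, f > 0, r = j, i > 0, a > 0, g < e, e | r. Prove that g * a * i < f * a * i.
r = j and e | r, therefore e | j. Since j = f, e | f. Because f > 0, e ≤ f. g < e, so g < f. a > 0, so g * a < f * a. i > 0, so g * a * i < f * a * i.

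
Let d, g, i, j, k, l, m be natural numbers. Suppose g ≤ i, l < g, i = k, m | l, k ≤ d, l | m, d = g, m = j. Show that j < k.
i = k and g ≤ i, therefore g ≤ k. Because d = g and k ≤ d, k ≤ g. g ≤ k, so g = k. Because l | m and m | l, l = m. m = j, so l = j. l < g, so j < g. From g = k, j < k.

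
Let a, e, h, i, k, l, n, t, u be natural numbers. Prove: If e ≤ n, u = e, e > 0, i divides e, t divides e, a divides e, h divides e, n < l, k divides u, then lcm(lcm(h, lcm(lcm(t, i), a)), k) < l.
From t divides e and i divides e, lcm(t, i) divides e. Since a divides e, lcm(lcm(t, i), a) divides e. h divides e, so lcm(h, lcm(lcm(t, i), a)) divides e. u = e and k divides u, therefore k divides e. lcm(h, lcm(lcm(t, i), a)) divides e, so lcm(lcm(h, lcm(lcm(t, i), a)), k) divides e. e > 0, so lcm(lcm(h, lcm(lcm(t, i), a)), k) ≤ e. e ≤ n and n < l, so e < l. lcm(lcm(h, lcm(lcm(t, i), a)), k) ≤ e, so lcm(lcm(h, lcm(lcm(t, i), a)), k) < l.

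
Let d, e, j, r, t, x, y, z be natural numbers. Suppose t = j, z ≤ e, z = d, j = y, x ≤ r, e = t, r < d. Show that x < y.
t = j and j = y, so t = y. Since x ≤ r and r < d, x < d. z = d and z ≤ e, thus d ≤ e. x < d, so x < e. e = t, so x < t. Since t = y, x < y.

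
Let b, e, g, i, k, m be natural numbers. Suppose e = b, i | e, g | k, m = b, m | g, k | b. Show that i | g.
m = b and m | g, thus b | g. g | k and k | b, thus g | b. Since b | g, b = g. e = b, so e = g. Since i | e, i | g.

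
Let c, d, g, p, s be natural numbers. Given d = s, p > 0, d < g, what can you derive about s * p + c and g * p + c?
s * p + c < g * p + c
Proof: From d = s and d < g, s < g. Because p > 0, by multiplying by a positive, s * p < g * p. Then s * p + c < g * p + c.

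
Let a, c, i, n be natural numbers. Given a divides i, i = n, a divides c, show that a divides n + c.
i = n and a divides i, therefore a divides n. Since a divides c, a divides n + c.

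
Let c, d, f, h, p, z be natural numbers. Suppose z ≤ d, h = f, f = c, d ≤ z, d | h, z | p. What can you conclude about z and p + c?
z | p + c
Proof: Since d ≤ z and z ≤ d, d = z. From h = f and d | h, d | f. Because d = z, z | f. Since f = c, z | c. z | p, so z | p + c.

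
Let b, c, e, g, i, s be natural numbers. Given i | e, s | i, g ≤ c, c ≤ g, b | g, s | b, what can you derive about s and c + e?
s | c + e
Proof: g ≤ c and c ≤ g, thus g = c. Since s | b and b | g, s | g. g = c, so s | c. s | i and i | e, hence s | e. s | c, so s | c + e.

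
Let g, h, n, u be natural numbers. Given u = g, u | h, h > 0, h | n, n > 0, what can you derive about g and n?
g ≤ n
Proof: u = g and u | h, therefore g | h. Since h > 0, g ≤ h. Since h | n and n > 0, h ≤ n. Since g ≤ h, g ≤ n.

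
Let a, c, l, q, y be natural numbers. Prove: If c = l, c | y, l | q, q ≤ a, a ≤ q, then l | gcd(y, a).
c = l and c | y, therefore l | y. q ≤ a and a ≤ q, therefore q = a. Since l | q, l | a. Since l | y, l | gcd(y, a).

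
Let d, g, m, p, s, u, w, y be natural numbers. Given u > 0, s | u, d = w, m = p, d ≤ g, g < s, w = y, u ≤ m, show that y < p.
Since d = w and w = y, d = y. Since d ≤ g and g < s, d < s. Since d = y, y < s. From s | u and u > 0, s ≤ u. From y < s, y < u. Because u ≤ m, y < m. m = p, so y < p.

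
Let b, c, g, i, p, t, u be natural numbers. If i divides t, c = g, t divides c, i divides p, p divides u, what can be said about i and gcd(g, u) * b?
i divides gcd(g, u) * b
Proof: Since c = g and t divides c, t divides g. Since i divides t, i divides g. i divides p and p divides u, hence i divides u. i divides g, so i divides gcd(g, u). Then i divides gcd(g, u) * b.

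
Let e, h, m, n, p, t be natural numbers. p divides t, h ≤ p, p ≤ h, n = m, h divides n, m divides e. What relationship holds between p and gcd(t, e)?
p divides gcd(t, e)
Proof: h ≤ p and p ≤ h, thus h = p. n = m and h divides n, so h divides m. Since m divides e, h divides e. Since h = p, p divides e. From p divides t, p divides gcd(t, e).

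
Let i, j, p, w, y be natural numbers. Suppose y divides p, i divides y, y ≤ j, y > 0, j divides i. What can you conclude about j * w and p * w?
j * w divides p * w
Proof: j divides i and i divides y, hence j divides y. Since y > 0, j ≤ y. Because y ≤ j, y = j. Because y divides p, j divides p. Then j * w divides p * w.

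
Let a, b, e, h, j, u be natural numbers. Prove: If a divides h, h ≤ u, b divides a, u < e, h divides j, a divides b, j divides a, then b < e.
a divides b and b divides a, so a = b. h divides j and j divides a, therefore h divides a. From a divides h, h = a. h ≤ u and u < e, so h < e. Since h = a, a < e. Since a = b, b < e.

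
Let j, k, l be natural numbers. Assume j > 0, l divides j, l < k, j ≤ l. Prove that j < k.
From l divides j and j > 0, l ≤ j. From j ≤ l, l = j. l < k, so j < k.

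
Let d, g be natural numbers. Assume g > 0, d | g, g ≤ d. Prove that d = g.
d | g and g > 0, so d ≤ g. g ≤ d, so g = d. Then d = g.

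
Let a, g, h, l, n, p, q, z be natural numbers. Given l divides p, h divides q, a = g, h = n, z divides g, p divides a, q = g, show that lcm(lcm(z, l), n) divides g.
a = g and p divides a, therefore p divides g. Since l divides p, l divides g. Since z divides g, lcm(z, l) divides g. q = g and h divides q, hence h divides g. Since h = n, n divides g. Since lcm(z, l) divides g, lcm(lcm(z, l), n) divides g.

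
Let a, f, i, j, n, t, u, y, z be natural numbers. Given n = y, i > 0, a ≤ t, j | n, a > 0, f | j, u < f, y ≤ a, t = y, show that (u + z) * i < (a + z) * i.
From t = y and a ≤ t, a ≤ y. y ≤ a, so y = a. n = y, so n = a. Since f | j and j | n, f | n. Since n = a, f | a. Since a > 0, f ≤ a. Because u < f, u < a. Then u + z < a + z. Since i > 0, (u + z) * i < (a + z) * i.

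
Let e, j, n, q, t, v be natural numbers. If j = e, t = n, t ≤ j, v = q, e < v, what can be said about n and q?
n < q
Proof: t = n and t ≤ j, so n ≤ j. Since j = e, n ≤ e. v = q and e < v, thus e < q. Since n ≤ e, n < q.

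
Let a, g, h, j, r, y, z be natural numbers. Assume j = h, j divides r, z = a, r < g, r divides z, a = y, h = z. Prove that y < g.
j = h and j divides r, thus h divides r. Since h = z, z divides r. Since r divides z, r = z. Since z = a, r = a. Because a = y, r = y. r < g, so y < g.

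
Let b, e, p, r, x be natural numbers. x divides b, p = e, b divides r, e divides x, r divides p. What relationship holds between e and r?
e = r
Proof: From p = e and r divides p, r divides e. Because e divides x and x divides b, e divides b. Since b divides r, e divides r. r divides e, so r = e. Then e = r.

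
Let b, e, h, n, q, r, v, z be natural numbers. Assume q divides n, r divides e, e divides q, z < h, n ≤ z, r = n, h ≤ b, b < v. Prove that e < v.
From r = n and r divides e, n divides e. e divides q and q divides n, therefore e divides n. Since n divides e, n = e. Because n ≤ z and z < h, n < h. h ≤ b, so n < b. Since b < v, n < v. n = e, so e < v.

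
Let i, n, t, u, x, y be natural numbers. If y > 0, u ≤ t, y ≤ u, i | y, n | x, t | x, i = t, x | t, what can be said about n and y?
n | y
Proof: x | t and t | x, therefore x = t. i = t and i | y, therefore t | y. Since y > 0, t ≤ y. Because y ≤ u and u ≤ t, y ≤ t. From t ≤ y, t = y. x = t, so x = y. Since n | x, n | y.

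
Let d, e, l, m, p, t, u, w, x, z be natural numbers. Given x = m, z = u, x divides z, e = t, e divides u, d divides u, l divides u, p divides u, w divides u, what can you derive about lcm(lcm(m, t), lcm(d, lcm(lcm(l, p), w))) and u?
lcm(lcm(m, t), lcm(d, lcm(lcm(l, p), w))) divides u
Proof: Because z = u and x divides z, x divides u. Since x = m, m divides u. e = t and e divides u, therefore t divides u. m divides u, so lcm(m, t) divides u. From l divides u and p divides u, lcm(l, p) divides u. w divides u, so lcm(lcm(l, p), w) divides u. Since d divides u, lcm(d, lcm(lcm(l, p), w)) divides u. Since lcm(m, t) divides u, lcm(lcm(m, t), lcm(d, lcm(lcm(l, p), w))) divides u.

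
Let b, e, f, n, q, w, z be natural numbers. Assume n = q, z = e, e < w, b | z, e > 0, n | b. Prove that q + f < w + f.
Because n | b and b | z, n | z. z = e, so n | e. Since e > 0, n ≤ e. n = q, so q ≤ e. Since e < w, q < w. Then q + f < w + f.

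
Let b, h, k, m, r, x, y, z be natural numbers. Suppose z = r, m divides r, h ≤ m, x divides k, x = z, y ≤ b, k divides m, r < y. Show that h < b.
Because x = z and z = r, x = r. Since x divides k and k divides m, x divides m. From x = r, r divides m. From m divides r, r = m. r < y and y ≤ b, therefore r < b. Because r = m, m < b. h ≤ m, so h < b.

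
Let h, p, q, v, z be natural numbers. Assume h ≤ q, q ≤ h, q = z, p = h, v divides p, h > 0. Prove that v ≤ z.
h ≤ q and q ≤ h, so h = q. From q = z, h = z. p = h and v divides p, hence v divides h. h > 0, so v ≤ h. Since h = z, v ≤ z.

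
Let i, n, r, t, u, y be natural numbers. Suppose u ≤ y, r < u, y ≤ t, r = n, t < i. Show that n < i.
From r < u and u ≤ y, r < y. y ≤ t and t < i, so y < i. r < y, so r < i. r = n, so n < i.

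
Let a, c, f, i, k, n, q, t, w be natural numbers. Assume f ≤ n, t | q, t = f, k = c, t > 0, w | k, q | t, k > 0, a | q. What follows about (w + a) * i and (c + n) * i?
(w + a) * i ≤ (c + n) * i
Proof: Since w | k and k > 0, w ≤ k. Since k = c, w ≤ c. Since q | t and t | q, q = t. Since a | q, a | t. Since t > 0, a ≤ t. Because t = f, a ≤ f. f ≤ n, so a ≤ n. w ≤ c, so w + a ≤ c + n. Then (w + a) * i ≤ (c + n) * i.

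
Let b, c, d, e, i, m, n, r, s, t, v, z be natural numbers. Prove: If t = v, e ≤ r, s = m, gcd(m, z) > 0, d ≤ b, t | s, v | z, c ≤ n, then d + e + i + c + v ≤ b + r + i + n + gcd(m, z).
From e ≤ r, e + i ≤ r + i. Since d ≤ b, d + e + i ≤ b + r + i. s = m and t | s, thus t | m. t = v, so v | m. Since v | z, v | gcd(m, z). Since gcd(m, z) > 0, v ≤ gcd(m, z). Since c ≤ n, c + v ≤ n + gcd(m, z). d + e + i ≤ b + r + i, so d + e + i + c + v ≤ b + r + i + n + gcd(m, z).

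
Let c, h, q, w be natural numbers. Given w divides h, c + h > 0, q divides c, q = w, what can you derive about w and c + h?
w ≤ c + h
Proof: Because q = w and q divides c, w divides c. w divides h, so w divides c + h. c + h > 0, so w ≤ c + h.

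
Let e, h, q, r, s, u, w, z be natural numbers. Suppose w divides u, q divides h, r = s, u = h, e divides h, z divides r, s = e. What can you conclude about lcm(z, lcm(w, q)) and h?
lcm(z, lcm(w, q)) divides h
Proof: r = s and s = e, hence r = e. z divides r, so z divides e. From e divides h, z divides h. Because u = h and w divides u, w divides h. q divides h, so lcm(w, q) divides h. Since z divides h, lcm(z, lcm(w, q)) divides h.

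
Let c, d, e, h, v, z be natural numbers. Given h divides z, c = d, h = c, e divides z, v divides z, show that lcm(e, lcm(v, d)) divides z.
h = c and c = d, hence h = d. h divides z, so d divides z. Since v divides z, lcm(v, d) divides z. Since e divides z, lcm(e, lcm(v, d)) divides z.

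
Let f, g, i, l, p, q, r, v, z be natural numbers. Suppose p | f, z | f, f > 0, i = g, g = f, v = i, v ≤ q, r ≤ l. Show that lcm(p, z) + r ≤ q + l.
p | f and z | f, therefore lcm(p, z) | f. Since f > 0, lcm(p, z) ≤ f. i = g and g = f, thus i = f. From v = i and v ≤ q, i ≤ q. i = f, so f ≤ q. lcm(p, z) ≤ f, so lcm(p, z) ≤ q. r ≤ l, so lcm(p, z) + r ≤ q + l.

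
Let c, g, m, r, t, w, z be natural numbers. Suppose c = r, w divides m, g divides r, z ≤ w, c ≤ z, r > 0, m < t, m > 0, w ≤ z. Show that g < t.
z ≤ w and w ≤ z, so z = w. g divides r and r > 0, therefore g ≤ r. c = r and c ≤ z, hence r ≤ z. g ≤ r, so g ≤ z. From z = w, g ≤ w. Because w divides m and m > 0, w ≤ m. Since m < t, w < t. g ≤ w, so g < t.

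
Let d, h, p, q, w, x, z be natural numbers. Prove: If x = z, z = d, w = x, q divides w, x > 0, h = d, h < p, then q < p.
Since x = z and z = d, x = d. w = x and q divides w, thus q divides x. Since x > 0, q ≤ x. x = d, so q ≤ d. h = d and h < p, hence d < p. Since q ≤ d, q < p.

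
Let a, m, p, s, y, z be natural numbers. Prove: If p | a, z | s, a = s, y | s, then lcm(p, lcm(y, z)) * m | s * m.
a = s and p | a, hence p | s. y | s and z | s, so lcm(y, z) | s. p | s, so lcm(p, lcm(y, z)) | s. Then lcm(p, lcm(y, z)) * m | s * m.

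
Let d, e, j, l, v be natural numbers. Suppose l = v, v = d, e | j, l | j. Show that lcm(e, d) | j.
Because l = v and v = d, l = d. Since l | j, d | j. e | j, so lcm(e, d) | j.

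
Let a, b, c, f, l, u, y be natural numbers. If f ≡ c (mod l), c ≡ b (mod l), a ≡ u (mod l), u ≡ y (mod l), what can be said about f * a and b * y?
f * a ≡ b * y (mod l)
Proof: From f ≡ c (mod l) and c ≡ b (mod l), f ≡ b (mod l). Because a ≡ u (mod l) and u ≡ y (mod l), a ≡ y (mod l). Since f ≡ b (mod l), f * a ≡ b * y (mod l).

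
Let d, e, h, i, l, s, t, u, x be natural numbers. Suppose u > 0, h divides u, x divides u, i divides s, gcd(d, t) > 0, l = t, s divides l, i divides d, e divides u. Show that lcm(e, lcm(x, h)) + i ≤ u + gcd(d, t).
x divides u and h divides u, so lcm(x, h) divides u. e divides u, so lcm(e, lcm(x, h)) divides u. Since u > 0, lcm(e, lcm(x, h)) ≤ u. l = t and s divides l, so s divides t. i divides s, so i divides t. Since i divides d, i divides gcd(d, t). gcd(d, t) > 0, so i ≤ gcd(d, t). lcm(e, lcm(x, h)) ≤ u, so lcm(e, lcm(x, h)) + i ≤ u + gcd(d, t).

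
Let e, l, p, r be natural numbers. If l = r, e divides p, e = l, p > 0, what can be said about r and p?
r ≤ p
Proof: e = l and e divides p, hence l divides p. Since l = r, r divides p. p > 0, so r ≤ p.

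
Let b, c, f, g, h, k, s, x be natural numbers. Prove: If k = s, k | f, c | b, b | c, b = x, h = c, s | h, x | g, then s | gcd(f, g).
Since k = s and k | f, s | f. Because c | b and b | c, c = b. b = x, so c = x. Because h = c and s | h, s | c. c = x, so s | x. Since x | g, s | g. s | f, so s | gcd(f, g).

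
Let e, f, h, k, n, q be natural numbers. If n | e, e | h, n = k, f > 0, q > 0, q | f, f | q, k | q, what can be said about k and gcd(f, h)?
k | gcd(f, h)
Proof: Because q | f and f > 0, q ≤ f. From f | q and q > 0, f ≤ q. Since q ≤ f, q = f. k | q, so k | f. n | e and e | h, thus n | h. Since n = k, k | h. Since k | f, k | gcd(f, h).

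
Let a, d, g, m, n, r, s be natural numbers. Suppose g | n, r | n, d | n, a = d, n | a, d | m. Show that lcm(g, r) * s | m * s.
g | n and r | n, hence lcm(g, r) | n. a = d and n | a, therefore n | d. d | n, so d = n. Since d | m, n | m. lcm(g, r) | n, so lcm(g, r) | m. Then lcm(g, r) * s | m * s.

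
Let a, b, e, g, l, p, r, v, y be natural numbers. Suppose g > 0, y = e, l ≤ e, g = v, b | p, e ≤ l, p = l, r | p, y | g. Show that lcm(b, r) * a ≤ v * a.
b | p and r | p, hence lcm(b, r) | p. From p = l, lcm(b, r) | l. e ≤ l and l ≤ e, so e = l. y = e, so y = l. Because y | g, l | g. From lcm(b, r) | l, lcm(b, r) | g. Since g > 0, lcm(b, r) ≤ g. Since g = v, lcm(b, r) ≤ v. Then lcm(b, r) * a ≤ v * a.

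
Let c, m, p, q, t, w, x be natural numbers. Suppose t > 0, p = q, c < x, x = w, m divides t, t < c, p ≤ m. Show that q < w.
From m divides t and t > 0, m ≤ t. Since p ≤ m, p ≤ t. Since t < c and c < x, t < x. Since p ≤ t, p < x. x = w, so p < w. p = q, so q < w.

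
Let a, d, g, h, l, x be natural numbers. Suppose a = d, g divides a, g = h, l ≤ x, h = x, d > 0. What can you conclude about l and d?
l ≤ d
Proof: Because g = h and h = x, g = x. g divides a, so x divides a. a = d, so x divides d. d > 0, so x ≤ d. l ≤ x, so l ≤ d.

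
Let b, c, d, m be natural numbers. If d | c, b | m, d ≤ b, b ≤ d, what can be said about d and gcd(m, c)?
d | gcd(m, c)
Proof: Because b ≤ d and d ≤ b, b = d. Because b | m, d | m. d | c, so d | gcd(m, c).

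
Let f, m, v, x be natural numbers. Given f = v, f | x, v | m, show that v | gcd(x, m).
f = v and f | x, therefore v | x. v | m, so v | gcd(x, m).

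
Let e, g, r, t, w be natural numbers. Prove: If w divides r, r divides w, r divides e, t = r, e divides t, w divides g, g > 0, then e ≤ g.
w divides r and r divides w, thus w = r. t = r and e divides t, so e divides r. Because r divides e, r = e. Since w = r, w = e. Since w divides g, e divides g. g > 0, so e ≤ g.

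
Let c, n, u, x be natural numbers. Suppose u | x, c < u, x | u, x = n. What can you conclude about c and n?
c < n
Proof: Since u | x and x | u, u = x. x = n, so u = n. c < u, so c < n.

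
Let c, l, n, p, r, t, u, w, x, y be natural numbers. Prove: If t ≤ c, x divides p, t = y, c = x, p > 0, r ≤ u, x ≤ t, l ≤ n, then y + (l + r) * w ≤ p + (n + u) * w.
From c = x and t ≤ c, t ≤ x. x ≤ t, so x = t. t = y, so x = y. Because x divides p and p > 0, x ≤ p. From x = y, y ≤ p. l ≤ n and r ≤ u, thus l + r ≤ n + u. By multiplying by a non-negative, (l + r) * w ≤ (n + u) * w. From y ≤ p, y + (l + r) * w ≤ p + (n + u) * w.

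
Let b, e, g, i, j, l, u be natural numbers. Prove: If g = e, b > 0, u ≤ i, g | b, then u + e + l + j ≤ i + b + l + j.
g = e and g | b, thus e | b. Since b > 0, e ≤ b. Then e + l ≤ b + l. Then e + l + j ≤ b + l + j. u ≤ i, so u + e + l + j ≤ i + b + l + j.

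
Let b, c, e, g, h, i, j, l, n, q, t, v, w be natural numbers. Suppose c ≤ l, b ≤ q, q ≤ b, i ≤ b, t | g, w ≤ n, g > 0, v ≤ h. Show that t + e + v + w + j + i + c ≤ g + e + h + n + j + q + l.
t | g and g > 0, hence t ≤ g. Then t + e ≤ g + e. w ≤ n, therefore w + j ≤ n + j. v ≤ h, so v + w + j ≤ h + n + j. From b ≤ q and q ≤ b, b = q. Since i ≤ b, i ≤ q. Since c ≤ l, i + c ≤ q + l. Since v + w + j ≤ h + n + j, v + w + j + i + c ≤ h + n + j + q + l. t + e ≤ g + e, so t + e + v + w + j + i + c ≤ g + e + h + n + j + q + l.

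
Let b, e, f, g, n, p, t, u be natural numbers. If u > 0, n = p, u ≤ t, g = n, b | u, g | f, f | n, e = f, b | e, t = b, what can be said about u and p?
u | p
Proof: Since b | u and u > 0, b ≤ u. t = b and u ≤ t, therefore u ≤ b. b ≤ u, so b = u. g = n and g | f, thus n | f. f | n, so f = n. Because n = p, f = p. Because e = f and b | e, b | f. Since f = p, b | p. Since b = u, u | p.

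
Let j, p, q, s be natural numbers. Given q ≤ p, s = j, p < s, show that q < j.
From s = j and p < s, p < j. Since q ≤ p, q < j.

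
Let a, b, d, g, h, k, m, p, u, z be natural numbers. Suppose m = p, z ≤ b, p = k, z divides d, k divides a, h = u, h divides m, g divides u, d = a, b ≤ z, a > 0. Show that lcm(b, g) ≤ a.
z ≤ b and b ≤ z, therefore z = b. Since d = a and z divides d, z divides a. z = b, so b divides a. m = p and h divides m, thus h divides p. From h = u, u divides p. p = k, so u divides k. Since k divides a, u divides a. g divides u, so g divides a. Since b divides a, lcm(b, g) divides a. Because a > 0, lcm(b, g) ≤ a.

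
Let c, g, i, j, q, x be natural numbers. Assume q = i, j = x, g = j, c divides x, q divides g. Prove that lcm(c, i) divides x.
Since g = j and j = x, g = x. q divides g, so q divides x. Since q = i, i divides x. c divides x, so lcm(c, i) divides x.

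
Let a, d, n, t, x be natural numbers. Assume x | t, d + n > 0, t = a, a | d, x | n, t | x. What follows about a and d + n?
a ≤ d + n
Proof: x | t and t | x, thus x = t. x | n, so t | n. t = a, so a | n. From a | d, a | d + n. Since d + n > 0, a ≤ d + n.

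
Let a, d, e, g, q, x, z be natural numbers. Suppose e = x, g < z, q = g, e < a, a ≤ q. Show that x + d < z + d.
From q = g and a ≤ q, a ≤ g. e < a, so e < g. Since g < z, e < z. e = x, so x < z. Then x + d < z + d.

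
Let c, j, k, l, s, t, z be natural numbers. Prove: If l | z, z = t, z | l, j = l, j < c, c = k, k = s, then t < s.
Because l | z and z | l, l = z. Since j = l, j = z. z = t, so j = t. From c = k and j < c, j < k. j = t, so t < k. k = s, so t < s.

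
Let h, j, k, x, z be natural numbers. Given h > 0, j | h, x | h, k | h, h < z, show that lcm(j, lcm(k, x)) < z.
k | h and x | h, so lcm(k, x) | h. Since j | h, lcm(j, lcm(k, x)) | h. h > 0, so lcm(j, lcm(k, x)) ≤ h. From h < z, lcm(j, lcm(k, x)) < z.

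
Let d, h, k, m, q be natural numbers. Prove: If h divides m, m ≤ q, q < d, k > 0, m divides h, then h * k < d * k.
From m divides h and h divides m, m = h. Because m ≤ q and q < d, m < d. m = h, so h < d. Combined with k > 0, by multiplying by a positive, h * k < d * k.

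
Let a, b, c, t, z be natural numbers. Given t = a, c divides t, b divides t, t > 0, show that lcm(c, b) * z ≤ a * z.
c divides t and b divides t, so lcm(c, b) divides t. t > 0, so lcm(c, b) ≤ t. t = a, so lcm(c, b) ≤ a. By multiplying by a non-negative, lcm(c, b) * z ≤ a * z.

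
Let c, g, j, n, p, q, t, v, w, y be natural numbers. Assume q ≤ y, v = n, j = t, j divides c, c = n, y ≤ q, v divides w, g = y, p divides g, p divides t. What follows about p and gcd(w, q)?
p divides gcd(w, q)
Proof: j = t and j divides c, so t divides c. c = n, so t divides n. p divides t, so p divides n. Because v = n and v divides w, n divides w. p divides n, so p divides w. y ≤ q and q ≤ y, thus y = q. Because g = y and p divides g, p divides y. Since y = q, p divides q. Because p divides w, p divides gcd(w, q).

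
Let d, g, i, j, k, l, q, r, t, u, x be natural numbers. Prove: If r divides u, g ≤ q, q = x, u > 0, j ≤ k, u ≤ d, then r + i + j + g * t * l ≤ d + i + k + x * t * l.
Since r divides u and u > 0, r ≤ u. Because u ≤ d, r ≤ d. Then r + i ≤ d + i. j ≤ k, so r + i + j ≤ d + i + k. q = x and g ≤ q, hence g ≤ x. By multiplying by a non-negative, g * t ≤ x * t. By multiplying by a non-negative, g * t * l ≤ x * t * l. Since r + i + j ≤ d + i + k, r + i + j + g * t * l ≤ d + i + k + x * t * l.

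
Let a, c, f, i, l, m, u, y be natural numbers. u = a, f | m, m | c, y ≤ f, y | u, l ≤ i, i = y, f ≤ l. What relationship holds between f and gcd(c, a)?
f | gcd(c, a)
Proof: f | m and m | c, so f | c. Since f ≤ l and l ≤ i, f ≤ i. i = y, so f ≤ y. y ≤ f, so y = f. u = a and y | u, therefore y | a. Since y = f, f | a. Since f | c, f | gcd(c, a).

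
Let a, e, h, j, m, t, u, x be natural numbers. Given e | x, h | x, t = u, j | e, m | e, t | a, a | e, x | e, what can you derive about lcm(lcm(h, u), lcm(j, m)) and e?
lcm(lcm(h, u), lcm(j, m)) | e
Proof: From x | e and e | x, x = e. h | x, so h | e. From t | a and a | e, t | e. t = u, so u | e. Since h | e, lcm(h, u) | e. Since j | e and m | e, lcm(j, m) | e. Since lcm(h, u) | e, lcm(lcm(h, u), lcm(j, m)) | e.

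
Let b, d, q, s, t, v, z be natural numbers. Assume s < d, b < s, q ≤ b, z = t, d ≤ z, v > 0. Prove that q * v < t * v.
q ≤ b and b < s, so q < s. s < d and d ≤ z, so s < z. z = t, so s < t. q < s, so q < t. Since v > 0, by multiplying by a positive, q * v < t * v.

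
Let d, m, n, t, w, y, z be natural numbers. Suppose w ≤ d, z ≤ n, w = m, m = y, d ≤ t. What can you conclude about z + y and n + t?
z + y ≤ n + t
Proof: w = m and m = y, hence w = y. Since w ≤ d, y ≤ d. d ≤ t, so y ≤ t. z ≤ n, so z + y ≤ n + t.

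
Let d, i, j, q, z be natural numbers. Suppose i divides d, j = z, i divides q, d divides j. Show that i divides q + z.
Since i divides d and d divides j, i divides j. j = z, so i divides z. Since i divides q, i divides q + z.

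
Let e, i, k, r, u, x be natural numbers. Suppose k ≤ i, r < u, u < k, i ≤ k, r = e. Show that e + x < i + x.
k ≤ i and i ≤ k, therefore k = i. Because r < u and u < k, r < k. Since k = i, r < i. Since r = e, e < i. Then e + x < i + x.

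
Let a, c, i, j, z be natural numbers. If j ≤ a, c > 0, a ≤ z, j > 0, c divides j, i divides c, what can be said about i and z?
i ≤ z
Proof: i divides c and c > 0, so i ≤ c. Since c divides j and j > 0, c ≤ j. i ≤ c, so i ≤ j. Since j ≤ a, i ≤ a. a ≤ z, so i ≤ z.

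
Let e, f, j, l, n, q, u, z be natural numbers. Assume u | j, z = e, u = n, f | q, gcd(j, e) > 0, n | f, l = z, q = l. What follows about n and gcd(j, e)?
n ≤ gcd(j, e)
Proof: Since u = n and u | j, n | j. Since q = l and l = z, q = z. n | f and f | q, so n | q. q = z, so n | z. z = e, so n | e. From n | j, n | gcd(j, e). Because gcd(j, e) > 0, n ≤ gcd(j, e).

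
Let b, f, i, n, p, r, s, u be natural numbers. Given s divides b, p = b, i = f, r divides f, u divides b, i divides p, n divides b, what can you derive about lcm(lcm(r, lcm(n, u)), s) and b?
lcm(lcm(r, lcm(n, u)), s) divides b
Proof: From i = f and i divides p, f divides p. p = b, so f divides b. Since r divides f, r divides b. n divides b and u divides b, thus lcm(n, u) divides b. Since r divides b, lcm(r, lcm(n, u)) divides b. Because s divides b, lcm(lcm(r, lcm(n, u)), s) divides b.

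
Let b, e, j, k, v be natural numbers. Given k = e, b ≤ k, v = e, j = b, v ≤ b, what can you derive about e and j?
e = j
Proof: k = e and b ≤ k, therefore b ≤ e. v = e and v ≤ b, thus e ≤ b. Since b ≤ e, b = e. j = b, so j = e. Then e = j.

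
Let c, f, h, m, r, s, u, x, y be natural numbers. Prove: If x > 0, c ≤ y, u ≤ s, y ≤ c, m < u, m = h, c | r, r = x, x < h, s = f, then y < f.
c ≤ y and y ≤ c, hence c = y. r = x and c | r, therefore c | x. From x > 0, c ≤ x. Since c = y, y ≤ x. m = h and m < u, so h < u. Since x < h, x < u. u ≤ s, so x < s. Because s = f, x < f. y ≤ x, so y < f.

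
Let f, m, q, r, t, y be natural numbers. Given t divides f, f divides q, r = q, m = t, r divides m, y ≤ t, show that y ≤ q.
From t divides f and f divides q, t divides q. m = t and r divides m, hence r divides t. Since r = q, q divides t. t divides q, so t = q. Since y ≤ t, y ≤ q.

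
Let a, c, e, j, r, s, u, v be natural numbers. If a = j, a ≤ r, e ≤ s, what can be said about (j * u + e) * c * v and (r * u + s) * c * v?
(j * u + e) * c * v ≤ (r * u + s) * c * v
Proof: a = j and a ≤ r, thus j ≤ r. By multiplying by a non-negative, j * u ≤ r * u. From e ≤ s, j * u + e ≤ r * u + s. By multiplying by a non-negative, (j * u + e) * c ≤ (r * u + s) * c. By multiplying by a non-negative, (j * u + e) * c * v ≤ (r * u + s) * c * v.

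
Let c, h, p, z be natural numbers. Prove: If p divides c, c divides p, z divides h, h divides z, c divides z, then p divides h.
c divides p and p divides c, so c = p. Because z divides h and h divides z, z = h. Since c divides z, c divides h. Since c = p, p divides h.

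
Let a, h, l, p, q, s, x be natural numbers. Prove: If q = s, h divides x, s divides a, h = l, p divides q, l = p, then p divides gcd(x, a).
h = l and h divides x, so l divides x. l = p, so p divides x. Because q = s and p divides q, p divides s. Since s divides a, p divides a. p divides x, so p divides gcd(x, a).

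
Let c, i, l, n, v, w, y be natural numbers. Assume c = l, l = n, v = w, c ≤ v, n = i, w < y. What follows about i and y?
i < y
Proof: Since c = l and l = n, c = n. Since n = i, c = i. v = w and c ≤ v, hence c ≤ w. w < y, so c < y. c = i, so i < y.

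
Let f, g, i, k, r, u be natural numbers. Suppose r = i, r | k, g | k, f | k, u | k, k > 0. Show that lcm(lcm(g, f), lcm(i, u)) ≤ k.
Since g | k and f | k, lcm(g, f) | k. r = i and r | k, hence i | k. u | k, so lcm(i, u) | k. Since lcm(g, f) | k, lcm(lcm(g, f), lcm(i, u)) | k. k > 0, so lcm(lcm(g, f), lcm(i, u)) ≤ k.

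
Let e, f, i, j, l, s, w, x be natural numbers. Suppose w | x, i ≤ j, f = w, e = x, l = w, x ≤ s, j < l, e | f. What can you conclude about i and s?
i < s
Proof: From e = x and e | f, x | f. Since f = w, x | w. w | x, so w = x. Because l = w and j < l, j < w. Since i ≤ j, i < w. w = x, so i < x. x ≤ s, so i < s.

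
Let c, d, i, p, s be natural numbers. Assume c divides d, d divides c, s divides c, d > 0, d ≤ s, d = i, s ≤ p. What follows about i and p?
i ≤ p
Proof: Because c divides d and d divides c, c = d. s divides c, so s divides d. From d > 0, s ≤ d. Since d ≤ s, s = d. d = i, so s = i. Since s ≤ p, i ≤ p.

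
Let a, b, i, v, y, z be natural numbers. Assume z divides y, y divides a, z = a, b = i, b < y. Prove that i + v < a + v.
z = a and z divides y, so a divides y. y divides a, so y = a. Because b = i and b < y, i < y. Since y = a, i < a. Then i + v < a + v.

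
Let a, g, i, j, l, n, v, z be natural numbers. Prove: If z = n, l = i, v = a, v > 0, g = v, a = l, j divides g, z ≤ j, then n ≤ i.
v = a and a = l, so v = l. Since l = i, v = i. From z = n and z ≤ j, n ≤ j. g = v and j divides g, thus j divides v. Since v > 0, j ≤ v. Since n ≤ j, n ≤ v. Since v = i, n ≤ i.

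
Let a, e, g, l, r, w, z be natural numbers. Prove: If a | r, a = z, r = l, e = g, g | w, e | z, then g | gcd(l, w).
e = g and e | z, so g | z. a = z and a | r, so z | r. r = l, so z | l. Since g | z, g | l. g | w, so g | gcd(l, w).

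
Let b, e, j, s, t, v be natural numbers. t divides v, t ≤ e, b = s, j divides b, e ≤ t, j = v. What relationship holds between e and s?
e divides s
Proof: t ≤ e and e ≤ t, therefore t = e. b = s and j divides b, hence j divides s. From j = v, v divides s. Since t divides v, t divides s. t = e, so e divides s.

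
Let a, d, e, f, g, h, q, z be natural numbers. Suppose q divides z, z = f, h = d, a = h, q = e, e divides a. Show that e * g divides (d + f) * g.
a = h and h = d, thus a = d. e divides a, so e divides d. q = e and q divides z, thus e divides z. Since z = f, e divides f. Since e divides d, e divides d + f. Then e * g divides (d + f) * g.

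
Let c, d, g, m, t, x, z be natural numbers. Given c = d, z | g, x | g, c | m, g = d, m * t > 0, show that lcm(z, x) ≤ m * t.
z | g and x | g, so lcm(z, x) | g. g = d, so lcm(z, x) | d. From c = d and c | m, d | m. From lcm(z, x) | d, lcm(z, x) | m. Then lcm(z, x) | m * t. m * t > 0, so lcm(z, x) ≤ m * t.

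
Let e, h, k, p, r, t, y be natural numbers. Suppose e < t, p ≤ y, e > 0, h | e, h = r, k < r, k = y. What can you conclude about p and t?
p < t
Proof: From h = r and h | e, r | e. e > 0, so r ≤ e. Since k < r, k < e. Since k = y, y < e. Since e < t, y < t. From p ≤ y, p < t.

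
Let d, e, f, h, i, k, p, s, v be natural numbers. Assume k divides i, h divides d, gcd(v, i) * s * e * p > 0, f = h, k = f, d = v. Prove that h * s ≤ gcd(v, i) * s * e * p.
d = v and h divides d, so h divides v. Because k = f and f = h, k = h. Since k divides i, h divides i. Since h divides v, h divides gcd(v, i). Then h * s divides gcd(v, i) * s. Then h * s divides gcd(v, i) * s * e. Then h * s divides gcd(v, i) * s * e * p. Since gcd(v, i) * s * e * p > 0, h * s ≤ gcd(v, i) * s * e * p.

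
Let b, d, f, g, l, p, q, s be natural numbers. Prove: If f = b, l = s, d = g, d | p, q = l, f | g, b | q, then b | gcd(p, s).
Since d = g and d | p, g | p. From f | g, f | p. f = b, so b | p. q = l and l = s, therefore q = s. Since b | q, b | s. Since b | p, b | gcd(p, s).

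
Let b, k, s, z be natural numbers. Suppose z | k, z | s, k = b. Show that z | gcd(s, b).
k = b and z | k, therefore z | b. z | s, so z | gcd(s, b).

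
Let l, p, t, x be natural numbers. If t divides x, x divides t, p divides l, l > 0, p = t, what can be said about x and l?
x ≤ l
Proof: t divides x and x divides t, therefore t = x. Since p = t, p = x. From p divides l, x divides l. Since l > 0, x ≤ l.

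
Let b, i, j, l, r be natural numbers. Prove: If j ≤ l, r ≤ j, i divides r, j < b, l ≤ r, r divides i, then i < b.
j ≤ l and l ≤ r, thus j ≤ r. r ≤ j, so j = r. r divides i and i divides r, hence r = i. Since j = r, j = i. j < b, so i < b.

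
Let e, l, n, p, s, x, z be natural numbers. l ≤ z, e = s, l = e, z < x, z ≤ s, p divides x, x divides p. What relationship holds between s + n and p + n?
s + n < p + n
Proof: From l = e and e = s, l = s. Since l ≤ z, s ≤ z. Since z ≤ s, z = s. Since x divides p and p divides x, x = p. z < x, so z < p. Since z = s, s < p. Then s + n < p + n.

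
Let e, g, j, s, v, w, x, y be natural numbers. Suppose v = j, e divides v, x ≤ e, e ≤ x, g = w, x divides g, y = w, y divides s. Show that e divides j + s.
v = j and e divides v, therefore e divides j. x ≤ e and e ≤ x, so x = e. g = w and x divides g, so x divides w. y = w and y divides s, therefore w divides s. Since x divides w, x divides s. Since x = e, e divides s. Since e divides j, e divides j + s.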